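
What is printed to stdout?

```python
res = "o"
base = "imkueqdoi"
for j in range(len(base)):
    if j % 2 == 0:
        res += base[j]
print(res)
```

j=0: add 'i' → 'oi'
j=1: skip
j=2: add 'k' → 'oik'
j=3: skip
j=4: add 'e' → 'oike'
j=5: skip
j=6: add 'd' → 'oiked'
j=7: skip
j=8: add 'i' → 'oikedi'

oikedi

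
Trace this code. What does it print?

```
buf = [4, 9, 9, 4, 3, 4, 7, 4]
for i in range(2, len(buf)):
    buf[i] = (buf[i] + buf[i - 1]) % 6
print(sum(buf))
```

i=2: buf[2] = (9+9)%6 = 0 → [4, 9, 0, 4, 3, 4, 7, 4]
i=3: buf[3] = (4+0)%6 = 4 → [4, 9, 0, 4, 3, 4, 7, 4]
i=4: buf[4] = (3+4)%6 = 1 → [4, 9, 0, 4, 1, 4, 7, 4]
i=5: buf[5] = (4+1)%6 = 5 → [4, 9, 0, 4, 1, 5, 7, 4]
i=6: buf[6] = (7+5)%6 = 0 → [4, 9, 0, 4, 1, 5, 0, 4]
i=7: buf[7] = (4+0)%6 = 4 → [4, 9, 0, 4, 1, 5, 0, 4]
sum = 27

27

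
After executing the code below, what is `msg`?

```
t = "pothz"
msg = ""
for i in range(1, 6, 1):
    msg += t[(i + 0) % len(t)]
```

'othzp'

i=1: add t[1]='o' → 'o'
i=2: add t[2]='t' → 'ot'
i=3: add t[3]='h' → 'oth'
i=4: add t[4]='z' → 'othz'
i=5: add t[0]='p' → 'othzp'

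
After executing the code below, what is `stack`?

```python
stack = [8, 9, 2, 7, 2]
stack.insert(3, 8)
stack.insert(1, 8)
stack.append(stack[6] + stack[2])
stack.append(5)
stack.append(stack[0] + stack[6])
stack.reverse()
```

[10, 5, 11, 2, 7, 8, 2, 9, 8, 8]

insert 8 at 3 → [8, 9, 2, 8, 7, 2]
insert 8 at 1 → [8, 8, 9, 2, 8, 7, 2]
append stack[6]+stack[2] = 2+9 = 11 → [8, 8, 9, 2, 8, 7, 2, 11]
append 5 → [8, 8, 9, 2, 8, 7, 2, 11, 5]
append stack[0]+stack[6] = 8+2 = 10 → [8, 8, 9, 2, 8, 7, 2, 11, 5, 10]
reverse → [10, 5, 11, 2, 7, 8, 2, 9, 8, 8]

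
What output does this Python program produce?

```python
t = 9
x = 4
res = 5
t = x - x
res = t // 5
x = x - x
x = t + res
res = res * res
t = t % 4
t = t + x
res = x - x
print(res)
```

0

t = 4-4 = 0
res = 0//5 = 0
x = 4-4 = 0
x = 0+0 = 0
res = 0*0 = 0
t = 0%4 = 0
t = 0+0 = 0
res = 0-0 = 0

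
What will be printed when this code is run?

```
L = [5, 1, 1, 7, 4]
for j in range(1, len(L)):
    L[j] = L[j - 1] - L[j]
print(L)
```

[5, 4, 3, -4, -8]

j=1: L[1] = 5-1 = 4 → [5, 4, 1, 7, 4]
j=2: L[2] = 4-1 = 3 → [5, 4, 3, 7, 4]
j=3: L[3] = 3-7 = -4 → [5, 4, 3, -4, 4]
j=4: L[4] = (-4)-4 = -8 → [5, 4, 3, -4, -8]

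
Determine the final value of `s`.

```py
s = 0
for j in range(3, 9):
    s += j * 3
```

99

j=3: s = 0+3*3 = 9
j=4: s = 9+4*3 = 21
j=5: s = 21+5*3 = 36
j=6: s = 36+6*3 = 54
j=7: s = 54+7*3 = 75
j=8: s = 75+8*3 = 99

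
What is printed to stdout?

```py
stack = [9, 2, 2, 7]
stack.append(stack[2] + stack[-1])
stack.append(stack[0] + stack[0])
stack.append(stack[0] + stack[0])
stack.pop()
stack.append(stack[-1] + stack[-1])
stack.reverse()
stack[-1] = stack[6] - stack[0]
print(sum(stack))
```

47

append stack[2]+stack[-1] = 2+7 = 9 → [9, 2, 2, 7, 9]
append stack[0]+stack[0] = 9+9 = 18 → [9, 2, 2, 7, 9, 18]
append stack[0]+stack[0] = 9+9 = 18 → [9, 2, 2, 7, 9, 18, 18]
pop() removes 18 → [9, 2, 2, 7, 9, 18]
append stack[-1]+stack[-1] = 18+18 = 36 → [9, 2, 2, 7, 9, 18, 36]
reverse → [36, 18, 9, 7, 2, 2, 9]
stack[-1] = stack[6]-stack[0] = 9-36 = -27 → [36, 18, 9, 7, 2, 2, -27]
sum = 47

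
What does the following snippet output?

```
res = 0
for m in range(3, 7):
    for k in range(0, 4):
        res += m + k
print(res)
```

m=3,k=0: res = 0+3 = 3
m=3,k=1: res = 3+4 = 7
m=3,k=2: res = 7+5 = 12
m=3,k=3: res = 12+6 = 18
m=4,k=0: res = 18+4 = 22
m=4,k=1: res = 22+5 = 27
m=4,k=2: res = 27+6 = 33
m=4,k=3: res = 33+7 = 40
m=5,k=0: res = 40+5 = 45
m=5,k=1: res = 45+6 = 51
m=5,k=2: res = 51+7 = 58
m=5,k=3: res = 58+8 = 66
m=6,k=0: res = 66+6 = 72
m=6,k=1: res = 72+7 = 79
m=6,k=2: res = 79+8 = 87
m=6,k=3: res = 87+9 = 96

96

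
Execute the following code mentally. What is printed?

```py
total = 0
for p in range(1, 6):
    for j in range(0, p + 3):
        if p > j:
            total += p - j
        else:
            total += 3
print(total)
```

p=1,j=0: 1>0, total = 0+1 = 1
p=1,j=1: not 1>1, total = 1+3 = 4
p=1,j=2: not 1>2, total = 4+3 = 7
p=1,j=3: not 1>3, total = 7+3 = 10
p=2,j=0: 2>0, total = 10+2 = 12
p=2,j=1: 2>1, total = 12+1 = 13
p=2,j=2: not 2>2, total = 13+3 = 16
p=2,j=3: not 2>3, total = 16+3 = 19
p=2,j=4: not 2>4, total = 19+3 = 22
p=3,j=0: 3>0, total = 22+3 = 25
p=3,j=1: 3>1, total = 25+2 = 27
p=3,j=2: 3>2, total = 27+1 = 28
p=3,j=3: not 3>3, total = 28+3 = 31
p=3,j=4: not 3>4, total = 31+3 = 34
p=3,j=5: not 3>5, total = 34+3 = 37
p=4,j=0: 4>0, total = 37+4 = 41
p=4,j=1: 4>1, total = 41+3 = 44
p=4,j=2: 4>2, total = 44+2 = 46
p=4,j=3: 4>3, total = 46+1 = 47
p=4,j=4: not 4>4, total = 47+3 = 50
p=4,j=5: not 4>5, total = 50+3 = 53
p=4,j=6: not 4>6, total = 53+3 = 56
p=5,j=0: 5>0, total = 56+5 = 61
p=5,j=1: 5>1, total = 61+4 = 65
p=5,j=2: 5>2, total = 65+3 = 68
p=5,j=3: 5>3, total = 68+2 = 70
p=5,j=4: 5>4, total = 70+1 = 71
p=5,j=5: not 5>5, total = 71+3 = 74
p=5,j=6: not 5>6, total = 74+3 = 77
p=5,j=7: not 5>7, total = 77+3 = 80

80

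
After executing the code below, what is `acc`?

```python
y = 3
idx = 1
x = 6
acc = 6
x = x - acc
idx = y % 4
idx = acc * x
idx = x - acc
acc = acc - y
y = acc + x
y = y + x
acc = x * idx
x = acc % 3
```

x = 6-6 = 0
idx = 3%4 = 3
idx = 6*0 = 0
idx = 0-6 = -6
acc = 6-3 = 3
y = 3+0 = 3
y = 3+0 = 3
acc = 0*(-6) = 0
x = 0%3 = 0

0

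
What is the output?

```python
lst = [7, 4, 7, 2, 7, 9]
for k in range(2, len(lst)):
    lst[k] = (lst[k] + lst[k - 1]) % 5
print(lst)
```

[7, 4, 1, 3, 0, 4]

k=2: lst[2] = (7+4)%5 = 1 → [7, 4, 1, 2, 7, 9]
k=3: lst[3] = (2+1)%5 = 3 → [7, 4, 1, 3, 7, 9]
k=4: lst[4] = (7+3)%5 = 0 → [7, 4, 1, 3, 0, 9]
k=5: lst[5] = (9+0)%5 = 4 → [7, 4, 1, 3, 0, 4]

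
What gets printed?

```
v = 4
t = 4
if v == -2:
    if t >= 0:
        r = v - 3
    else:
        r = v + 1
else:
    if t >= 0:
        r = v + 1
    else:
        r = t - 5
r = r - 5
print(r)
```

0

v=4, t=4
v == -2 is False; t >= 0 is True
→ r = v + 1 = 5
r = 5-5 = 0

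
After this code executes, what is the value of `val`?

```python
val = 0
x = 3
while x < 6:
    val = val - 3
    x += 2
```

-6

x=3: val = 0-3 = -3
x=5: val = (-3)-3 = -6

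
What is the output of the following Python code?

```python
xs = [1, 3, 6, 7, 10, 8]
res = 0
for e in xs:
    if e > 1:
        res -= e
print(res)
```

e=1: not >1
e=3: >1, res = 0-3 = -3
e=6: >1, res = (-3)-6 = -9
e=7: >1, res = (-9)-7 = -16
e=10: >1, res = (-16)-10 = -26
e=8: >1, res = (-26)-8 = -34

-34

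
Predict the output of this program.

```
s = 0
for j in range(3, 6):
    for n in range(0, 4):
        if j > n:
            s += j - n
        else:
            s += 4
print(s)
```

34

j=3,n=0: 3>0, s = 0+3 = 3
j=3,n=1: 3>1, s = 3+2 = 5
j=3,n=2: 3>2, s = 5+1 = 6
j=3,n=3: not 3>3, s = 6+4 = 10
j=4,n=0: 4>0, s = 10+4 = 14
j=4,n=1: 4>1, s = 14+3 = 17
j=4,n=2: 4>2, s = 17+2 = 19
j=4,n=3: 4>3, s = 19+1 = 20
j=5,n=0: 5>0, s = 20+5 = 25
j=5,n=1: 5>1, s = 25+4 = 29
j=5,n=2: 5>2, s = 29+3 = 32
j=5,n=3: 5>3, s = 32+2 = 34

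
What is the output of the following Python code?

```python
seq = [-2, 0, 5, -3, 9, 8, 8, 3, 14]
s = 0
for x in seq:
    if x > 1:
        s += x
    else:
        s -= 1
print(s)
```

44

x=-2: not >1, s = 0-1 = -1
x=0: not >1, s = (-1)-1 = -2
x=5: >1, s = (-2)+5 = 3
x=-3: not >1, s = 3-1 = 2
x=9: >1, s = 2+9 = 11
x=8: >1, s = 11+8 = 19
x=8: >1, s = 19+8 = 27
x=3: >1, s = 27+3 = 30
x=14: >1, s = 30+14 = 44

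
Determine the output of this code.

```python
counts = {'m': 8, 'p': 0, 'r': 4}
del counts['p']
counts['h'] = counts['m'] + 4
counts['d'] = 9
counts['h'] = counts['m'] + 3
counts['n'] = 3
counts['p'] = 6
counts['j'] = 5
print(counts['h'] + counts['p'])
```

17

del 'p' → {'m': 8, 'r': 4}
counts['h'] = counts['m']+4 = 12 → {'m': 8, 'r': 4, 'h': 12}
counts['d'] = 9 → {'m': 8, 'r': 4, 'h': 12, 'd': 9}
counts['h'] = counts['m']+3 = 11 → {'m': 8, 'r': 4, 'h': 11, 'd': 9}
counts['n'] = 3 → {'m': 8, 'r': 4, 'h': 11, 'd': 9, 'n': 3}
counts['p'] = 6 → {'m': 8, 'r': 4, 'h': 11, 'd': 9, 'n': 3, 'p': 6}
counts['j'] = 5 → {'m': 8, 'r': 4, 'h': 11, 'd': 9, 'n': 3, 'p': 6, 'j': 5}
counts['h']+counts['p'] = 11+6 = 17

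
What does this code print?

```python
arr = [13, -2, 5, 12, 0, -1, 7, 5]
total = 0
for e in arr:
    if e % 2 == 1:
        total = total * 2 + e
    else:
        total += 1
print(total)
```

e=13: odd, total = 0*2+13 = 13
e=-2: not odd, total = 13+1 = 14
e=5: odd, total = 14*2+5 = 33
e=12: not odd, total = 33+1 = 34
e=0: not odd, total = 34+1 = 35
e=-1: odd, total = 35*2+(-1) = 69
e=7: odd, total = 69*2+7 = 145
e=5: odd, total = 145*2+5 = 295

295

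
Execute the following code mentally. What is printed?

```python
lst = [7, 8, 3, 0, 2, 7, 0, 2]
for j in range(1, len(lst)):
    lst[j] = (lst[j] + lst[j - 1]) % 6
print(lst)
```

[7, 3, 0, 0, 2, 3, 3, 5]

j=1: lst[1] = (8+7)%6 = 3 → [7, 3, 3, 0, 2, 7, 0, 2]
j=2: lst[2] = (3+3)%6 = 0 → [7, 3, 0, 0, 2, 7, 0, 2]
j=3: lst[3] = (0+0)%6 = 0 → [7, 3, 0, 0, 2, 7, 0, 2]
j=4: lst[4] = (2+0)%6 = 2 → [7, 3, 0, 0, 2, 7, 0, 2]
j=5: lst[5] = (7+2)%6 = 3 → [7, 3, 0, 0, 2, 3, 0, 2]
j=6: lst[6] = (0+3)%6 = 3 → [7, 3, 0, 0, 2, 3, 3, 2]
j=7: lst[7] = (2+3)%6 = 5 → [7, 3, 0, 0, 2, 3, 3, 5]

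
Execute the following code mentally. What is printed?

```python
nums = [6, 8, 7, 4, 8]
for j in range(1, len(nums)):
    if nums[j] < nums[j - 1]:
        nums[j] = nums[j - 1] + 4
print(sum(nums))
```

62

j=1: 8>=6, unchanged → [6, 8, 7, 4, 8]
j=2: 7<8, nums[2] = 8+4 = 12 → [6, 8, 12, 4, 8]
j=3: 4<12, nums[3] = 12+4 = 16 → [6, 8, 12, 16, 8]
j=4: 8<16, nums[4] = 16+4 = 20 → [6, 8, 12, 16, 20]
sum = 62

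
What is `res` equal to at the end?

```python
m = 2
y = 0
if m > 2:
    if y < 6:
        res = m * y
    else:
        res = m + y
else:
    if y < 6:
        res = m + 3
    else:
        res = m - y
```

m=2, y=0
m > 2 is False; y < 6 is True
→ res = m + 3 = 5

5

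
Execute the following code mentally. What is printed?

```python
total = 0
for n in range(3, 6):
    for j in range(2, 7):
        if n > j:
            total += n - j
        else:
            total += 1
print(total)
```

19

n=3,j=2: 3>2, total = 0+1 = 1
n=3,j=3: not 3>3, total = 1+1 = 2
n=3,j=4: not 3>4, total = 2+1 = 3
n=3,j=5: not 3>5, total = 3+1 = 4
n=3,j=6: not 3>6, total = 4+1 = 5
n=4,j=2: 4>2, total = 5+2 = 7
n=4,j=3: 4>3, total = 7+1 = 8
n=4,j=4: not 4>4, total = 8+1 = 9
n=4,j=5: not 4>5, total = 9+1 = 10
n=4,j=6: not 4>6, total = 10+1 = 11
n=5,j=2: 5>2, total = 11+3 = 14
n=5,j=3: 5>3, total = 14+2 = 16
n=5,j=4: 5>4, total = 16+1 = 17
n=5,j=5: not 5>5, total = 17+1 = 18
n=5,j=6: not 5>6, total = 18+1 = 19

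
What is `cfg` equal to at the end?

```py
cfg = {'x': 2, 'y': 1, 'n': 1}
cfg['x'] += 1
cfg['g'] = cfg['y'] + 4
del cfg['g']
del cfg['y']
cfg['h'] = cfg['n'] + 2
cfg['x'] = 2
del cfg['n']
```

{'x': 2, 'h': 3}

cfg['x'] = 2+1 = 3 → {'x': 3, 'y': 1, 'n': 1}
cfg['g'] = cfg['y']+4 = 5 → {'x': 3, 'y': 1, 'n': 1, 'g': 5}
del 'g' → {'x': 3, 'y': 1, 'n': 1}
del 'y' → {'x': 3, 'n': 1}
cfg['h'] = cfg['n']+2 = 3 → {'x': 3, 'n': 1, 'h': 3}
cfg['x'] = 2 → {'x': 2, 'n': 1, 'h': 3}
del 'n' → {'x': 2, 'h': 3}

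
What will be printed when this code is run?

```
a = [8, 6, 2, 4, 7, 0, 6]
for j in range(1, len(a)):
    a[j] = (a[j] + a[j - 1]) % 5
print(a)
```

[8, 4, 1, 0, 2, 2, 3]

j=1: a[1] = (6+8)%5 = 4 → [8, 4, 2, 4, 7, 0, 6]
j=2: a[2] = (2+4)%5 = 1 → [8, 4, 1, 4, 7, 0, 6]
j=3: a[3] = (4+1)%5 = 0 → [8, 4, 1, 0, 7, 0, 6]
j=4: a[4] = (7+0)%5 = 2 → [8, 4, 1, 0, 2, 0, 6]
j=5: a[5] = (0+2)%5 = 2 → [8, 4, 1, 0, 2, 2, 6]
j=6: a[6] = (6+2)%5 = 3 → [8, 4, 1, 0, 2, 2, 3]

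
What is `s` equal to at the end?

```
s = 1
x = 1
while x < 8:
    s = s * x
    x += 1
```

5040

x=1: s = 1*1 = 1
x=2: s = 1*2 = 2
x=3: s = 2*3 = 6
x=4: s = 6*4 = 24
x=5: s = 24*5 = 120
x=6: s = 120*6 = 720
x=7: s = 720*7 = 5040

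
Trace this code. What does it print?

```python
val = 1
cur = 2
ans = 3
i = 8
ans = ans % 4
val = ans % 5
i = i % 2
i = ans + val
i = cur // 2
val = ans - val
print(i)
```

1

ans = 3%4 = 3
val = 3%5 = 3
i = 8%2 = 0
i = 3+3 = 6
i = 2//2 = 1
val = 3-3 = 0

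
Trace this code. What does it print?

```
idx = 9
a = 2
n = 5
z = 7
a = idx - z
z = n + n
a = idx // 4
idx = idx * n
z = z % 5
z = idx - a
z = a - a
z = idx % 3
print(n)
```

5

a = 9-7 = 2
z = 5+5 = 10
a = 9//4 = 2
idx = 9*5 = 45
z = 10%5 = 0
z = 45-2 = 43
z = 2-2 = 0
z = 45%3 = 0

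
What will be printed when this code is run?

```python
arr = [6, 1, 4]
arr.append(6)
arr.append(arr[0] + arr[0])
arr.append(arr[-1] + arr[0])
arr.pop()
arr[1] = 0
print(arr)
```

append 6 → [6, 1, 4, 6]
append arr[0]+arr[0] = 6+6 = 12 → [6, 1, 4, 6, 12]
append arr[-1]+arr[0] = 12+6 = 18 → [6, 1, 4, 6, 12, 18]
pop() removes 18 → [6, 1, 4, 6, 12]
arr[1] = 0 → [6, 0, 4, 6, 12]

[6, 0, 4, 6, 12]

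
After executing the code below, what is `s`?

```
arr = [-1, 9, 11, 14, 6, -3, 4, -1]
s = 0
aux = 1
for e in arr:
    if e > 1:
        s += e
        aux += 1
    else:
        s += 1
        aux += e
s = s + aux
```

e=-1: not >1, s = 0+1 = 1; aux=0
e=9: >1, s = 1+9 = 10; aux=1
e=11: >1, s = 10+11 = 21; aux=2
e=14: >1, s = 21+14 = 35; aux=3
e=6: >1, s = 35+6 = 41; aux=4
e=-3: not >1, s = 41+1 = 42; aux=1
e=4: >1, s = 42+4 = 46; aux=2
e=-1: not >1, s = 46+1 = 47; aux=1
s+aux = 47+1 = 48

48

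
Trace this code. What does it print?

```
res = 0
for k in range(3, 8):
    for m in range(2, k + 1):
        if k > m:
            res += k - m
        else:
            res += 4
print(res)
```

k=3,m=2: 3>2, res = 0+1 = 1
k=3,m=3: not 3>3, res = 1+4 = 5
k=4,m=2: 4>2, res = 5+2 = 7
k=4,m=3: 4>3, res = 7+1 = 8
k=4,m=4: not 4>4, res = 8+4 = 12
k=5,m=2: 5>2, res = 12+3 = 15
k=5,m=3: 5>3, res = 15+2 = 17
k=5,m=4: 5>4, res = 17+1 = 18
k=5,m=5: not 5>5, res = 18+4 = 22
k=6,m=2: 6>2, res = 22+4 = 26
k=6,m=3: 6>3, res = 26+3 = 29
k=6,m=4: 6>4, res = 29+2 = 31
k=6,m=5: 6>5, res = 31+1 = 32
k=6,m=6: not 6>6, res = 32+4 = 36
k=7,m=2: 7>2, res = 36+5 = 41
k=7,m=3: 7>3, res = 41+4 = 45
k=7,m=4: 7>4, res = 45+3 = 48
k=7,m=5: 7>5, res = 48+2 = 50
k=7,m=6: 7>6, res = 50+1 = 51
k=7,m=7: not 7>7, res = 51+4 = 55

55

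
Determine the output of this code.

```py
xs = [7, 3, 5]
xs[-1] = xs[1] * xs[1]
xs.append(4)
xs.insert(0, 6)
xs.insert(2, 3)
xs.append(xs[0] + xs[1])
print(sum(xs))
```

xs[-1] = xs[1]*xs[1] = 3*3 = 9 → [7, 3, 9]
append 4 → [7, 3, 9, 4]
insert 6 at 0 → [6, 7, 3, 9, 4]
insert 3 at 2 → [6, 7, 3, 3, 9, 4]
append xs[0]+xs[1] = 6+7 = 13 → [6, 7, 3, 3, 9, 4, 13]
sum = 45

45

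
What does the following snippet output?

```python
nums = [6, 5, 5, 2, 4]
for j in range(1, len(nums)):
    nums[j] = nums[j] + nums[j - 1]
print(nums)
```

j=1: nums[1] = 5+6 = 11 → [6, 11, 5, 2, 4]
j=2: nums[2] = 5+11 = 16 → [6, 11, 16, 2, 4]
j=3: nums[3] = 2+16 = 18 → [6, 11, 16, 18, 4]
j=4: nums[4] = 4+18 = 22 → [6, 11, 16, 18, 22]

[6, 11, 16, 18, 22]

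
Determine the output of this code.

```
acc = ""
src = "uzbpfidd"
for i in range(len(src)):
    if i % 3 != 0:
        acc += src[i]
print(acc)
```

zbfid

i=0: skip
i=1: add 'z' → 'z'
i=2: add 'b' → 'zb'
i=3: skip
i=4: add 'f' → 'zbf'
i=5: add 'i' → 'zbfi'
i=6: skip
i=7: add 'd' → 'zbfid'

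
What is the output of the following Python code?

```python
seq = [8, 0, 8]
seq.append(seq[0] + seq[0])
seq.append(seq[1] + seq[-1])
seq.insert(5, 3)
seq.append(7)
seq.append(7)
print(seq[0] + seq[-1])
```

append seq[0]+seq[0] = 8+8 = 16 → [8, 0, 8, 16]
append seq[1]+seq[-1] = 0+16 = 16 → [8, 0, 8, 16, 16]
insert 3 at 5 → [8, 0, 8, 16, 16, 3]
append 7 → [8, 0, 8, 16, 16, 3, 7]
append 7 → [8, 0, 8, 16, 16, 3, 7, 7]
seq[0]+seq[-1] = 8+7 = 15

15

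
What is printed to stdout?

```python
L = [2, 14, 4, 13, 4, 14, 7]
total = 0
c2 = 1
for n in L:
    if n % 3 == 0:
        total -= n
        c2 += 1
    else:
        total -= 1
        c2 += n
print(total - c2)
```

-66

n=2: not %3==0, total = 0-1 = -1; c2=3
n=14: not %3==0, total = (-1)-1 = -2; c2=17
n=4: not %3==0, total = (-2)-1 = -3; c2=21
n=13: not %3==0, total = (-3)-1 = -4; c2=34
n=4: not %3==0, total = (-4)-1 = -5; c2=38
n=14: not %3==0, total = (-5)-1 = -6; c2=52
n=7: not %3==0, total = (-6)-1 = -7; c2=59
total-c2 = (-7)-59 = -66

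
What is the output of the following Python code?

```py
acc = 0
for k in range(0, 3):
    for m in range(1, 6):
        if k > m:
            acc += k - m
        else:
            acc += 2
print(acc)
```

k=0,m=1: not 0>1, acc = 0+2 = 2
k=0,m=2: not 0>2, acc = 2+2 = 4
k=0,m=3: not 0>3, acc = 4+2 = 6
k=0,m=4: not 0>4, acc = 6+2 = 8
k=0,m=5: not 0>5, acc = 8+2 = 10
k=1,m=1: not 1>1, acc = 10+2 = 12
k=1,m=2: not 1>2, acc = 12+2 = 14
k=1,m=3: not 1>3, acc = 14+2 = 16
k=1,m=4: not 1>4, acc = 16+2 = 18
k=1,m=5: not 1>5, acc = 18+2 = 20
k=2,m=1: 2>1, acc = 20+1 = 21
k=2,m=2: not 2>2, acc = 21+2 = 23
k=2,m=3: not 2>3, acc = 23+2 = 25
k=2,m=4: not 2>4, acc = 25+2 = 27
k=2,m=5: not 2>5, acc = 27+2 = 29

29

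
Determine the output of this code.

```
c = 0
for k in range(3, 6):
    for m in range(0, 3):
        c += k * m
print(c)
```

k=3,m=0: c = 0+0 = 0
k=3,m=1: c = 0+3 = 3
k=3,m=2: c = 3+6 = 9
k=4,m=0: c = 9+0 = 9
k=4,m=1: c = 9+4 = 13
k=4,m=2: c = 13+8 = 21
k=5,m=0: c = 21+0 = 21
k=5,m=1: c = 21+5 = 26
k=5,m=2: c = 26+10 = 36

36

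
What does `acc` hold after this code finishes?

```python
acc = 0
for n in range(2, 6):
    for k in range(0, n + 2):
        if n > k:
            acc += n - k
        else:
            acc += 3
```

n=2,k=0: 2>0, acc = 0+2 = 2
n=2,k=1: 2>1, acc = 2+1 = 3
n=2,k=2: not 2>2, acc = 3+3 = 6
n=2,k=3: not 2>3, acc = 6+3 = 9
n=3,k=0: 3>0, acc = 9+3 = 12
n=3,k=1: 3>1, acc = 12+2 = 14
n=3,k=2: 3>2, acc = 14+1 = 15
n=3,k=3: not 3>3, acc = 15+3 = 18
n=3,k=4: not 3>4, acc = 18+3 = 21
n=4,k=0: 4>0, acc = 21+4 = 25
n=4,k=1: 4>1, acc = 25+3 = 28
n=4,k=2: 4>2, acc = 28+2 = 30
n=4,k=3: 4>3, acc = 30+1 = 31
n=4,k=4: not 4>4, acc = 31+3 = 34
n=4,k=5: not 4>5, acc = 34+3 = 37
n=5,k=0: 5>0, acc = 37+5 = 42
n=5,k=1: 5>1, acc = 42+4 = 46
n=5,k=2: 5>2, acc = 46+3 = 49
n=5,k=3: 5>3, acc = 49+2 = 51
n=5,k=4: 5>4, acc = 51+1 = 52
n=5,k=5: not 5>5, acc = 52+3 = 55
n=5,k=6: not 5>6, acc = 55+3 = 58

58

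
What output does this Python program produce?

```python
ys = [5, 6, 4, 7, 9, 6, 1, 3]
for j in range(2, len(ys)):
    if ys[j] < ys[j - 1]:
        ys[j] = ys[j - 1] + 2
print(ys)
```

[5, 6, 8, 10, 12, 14, 16, 18]

j=2: 4<6, ys[2] = 6+2 = 8 → [5, 6, 8, 7, 9, 6, 1, 3]
j=3: 7<8, ys[3] = 8+2 = 10 → [5, 6, 8, 10, 9, 6, 1, 3]
j=4: 9<10, ys[4] = 10+2 = 12 → [5, 6, 8, 10, 12, 6, 1, 3]
j=5: 6<12, ys[5] = 12+2 = 14 → [5, 6, 8, 10, 12, 14, 1, 3]
j=6: 1<14, ys[6] = 14+2 = 16 → [5, 6, 8, 10, 12, 14, 16, 3]
j=7: 3<16, ys[7] = 16+2 = 18 → [5, 6, 8, 10, 12, 14, 16, 18]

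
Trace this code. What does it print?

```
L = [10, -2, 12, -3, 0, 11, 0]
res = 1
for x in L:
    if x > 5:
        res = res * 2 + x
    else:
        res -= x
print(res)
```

x=10: >5, res = 1*2+10 = 12
x=-2: not >5, res = 12-(-2) = 14
x=12: >5, res = 14*2+12 = 40
x=-3: not >5, res = 40-(-3) = 43
x=0: not >5, res = 43-0 = 43
x=11: >5, res = 43*2+11 = 97
x=0: not >5, res = 97-0 = 97

97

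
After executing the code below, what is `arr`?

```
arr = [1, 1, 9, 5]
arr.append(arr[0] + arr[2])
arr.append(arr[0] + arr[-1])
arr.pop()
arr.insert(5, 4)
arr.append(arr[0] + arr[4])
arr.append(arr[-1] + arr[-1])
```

append arr[0]+arr[2] = 1+9 = 10 → [1, 1, 9, 5, 10]
append arr[0]+arr[-1] = 1+10 = 11 → [1, 1, 9, 5, 10, 11]
pop() removes 11 → [1, 1, 9, 5, 10]
insert 4 at 5 → [1, 1, 9, 5, 10, 4]
append arr[0]+arr[4] = 1+10 = 11 → [1, 1, 9, 5, 10, 4, 11]
append arr[-1]+arr[-1] = 11+11 = 22 → [1, 1, 9, 5, 10, 4, 11, 22]

[1, 1, 9, 5, 10, 4, 11, 22]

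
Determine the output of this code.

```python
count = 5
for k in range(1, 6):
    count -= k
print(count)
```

-10

k=1: count = 5-1 = 4
k=2: count = 4-2 = 2
k=3: count = 2-3 = -1
k=4: count = (-1)-4 = -5
k=5: count = (-5)-5 = -10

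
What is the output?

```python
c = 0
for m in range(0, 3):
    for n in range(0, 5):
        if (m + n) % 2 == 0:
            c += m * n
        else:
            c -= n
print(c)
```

2

m=0,n=0: even sum, c = 0+0 = 0
m=0,n=1: odd sum, c = 0-1 = -1
m=0,n=2: even sum, c = (-1)+0 = -1
m=0,n=3: odd sum, c = (-1)-3 = -4
m=0,n=4: even sum, c = (-4)+0 = -4
m=1,n=0: odd sum, c = (-4)-0 = -4
m=1,n=1: even sum, c = (-4)+1 = -3
m=1,n=2: odd sum, c = (-3)-2 = -5
m=1,n=3: even sum, c = (-5)+3 = -2
m=1,n=4: odd sum, c = (-2)-4 = -6
m=2,n=0: even sum, c = (-6)+0 = -6
m=2,n=1: odd sum, c = (-6)-1 = -7
m=2,n=2: even sum, c = (-7)+4 = -3
m=2,n=3: odd sum, c = (-3)-3 = -6
m=2,n=4: even sum, c = (-6)+8 = 2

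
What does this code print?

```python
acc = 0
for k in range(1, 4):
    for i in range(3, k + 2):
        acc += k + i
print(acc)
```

k=2,i=3: acc = 0+5 = 5
k=3,i=3: acc = 5+6 = 11
k=3,i=4: acc = 11+7 = 18

18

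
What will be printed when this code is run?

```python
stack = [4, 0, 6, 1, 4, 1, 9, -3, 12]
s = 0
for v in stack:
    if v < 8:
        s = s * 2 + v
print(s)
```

375

v=4: <8, s = 0*2+4 = 4
v=0: <8, s = 4*2+0 = 8
v=6: <8, s = 8*2+6 = 22
v=1: <8, s = 22*2+1 = 45
v=4: <8, s = 45*2+4 = 94
v=1: <8, s = 94*2+1 = 189
v=9: not <8
v=-3: <8, s = 189*2+(-3) = 375
v=12: not <8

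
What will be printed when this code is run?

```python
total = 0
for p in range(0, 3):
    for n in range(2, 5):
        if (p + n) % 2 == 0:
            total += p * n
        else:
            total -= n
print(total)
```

3

p=0,n=2: even sum, total = 0+0 = 0
p=0,n=3: odd sum, total = 0-3 = -3
p=0,n=4: even sum, total = (-3)+0 = -3
p=1,n=2: odd sum, total = (-3)-2 = -5
p=1,n=3: even sum, total = (-5)+3 = -2
p=1,n=4: odd sum, total = (-2)-4 = -6
p=2,n=2: even sum, total = (-6)+4 = -2
p=2,n=3: odd sum, total = (-2)-3 = -5
p=2,n=4: even sum, total = (-5)+8 = 3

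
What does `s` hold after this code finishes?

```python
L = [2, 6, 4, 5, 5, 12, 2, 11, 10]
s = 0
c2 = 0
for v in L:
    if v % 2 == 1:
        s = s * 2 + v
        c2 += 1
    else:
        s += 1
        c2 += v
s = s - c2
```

31

v=2: not odd, s = 0+1 = 1; c2=2
v=6: not odd, s = 1+1 = 2; c2=8
v=4: not odd, s = 2+1 = 3; c2=12
v=5: odd, s = 3*2+5 = 11; c2=13
v=5: odd, s = 11*2+5 = 27; c2=14
v=12: not odd, s = 27+1 = 28; c2=26
v=2: not odd, s = 28+1 = 29; c2=28
v=11: odd, s = 29*2+11 = 69; c2=29
v=10: not odd, s = 69+1 = 70; c2=39
s-c2 = 70-39 = 31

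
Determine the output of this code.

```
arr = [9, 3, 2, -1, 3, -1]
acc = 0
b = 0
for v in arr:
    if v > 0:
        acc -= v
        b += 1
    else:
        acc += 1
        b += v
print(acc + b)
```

v=9: >0, acc = 0-9 = -9; b=1
v=3: >0, acc = (-9)-3 = -12; b=2
v=2: >0, acc = (-12)-2 = -14; b=3
v=-1: not >0, acc = (-14)+1 = -13; b=2
v=3: >0, acc = (-13)-3 = -16; b=3
v=-1: not >0, acc = (-16)+1 = -15; b=2
acc+b = (-15)+2 = -13

-13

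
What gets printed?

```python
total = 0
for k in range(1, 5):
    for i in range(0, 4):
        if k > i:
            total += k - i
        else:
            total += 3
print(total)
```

38

k=1,i=0: 1>0, total = 0+1 = 1
k=1,i=1: not 1>1, total = 1+3 = 4
k=1,i=2: not 1>2, total = 4+3 = 7
k=1,i=3: not 1>3, total = 7+3 = 10
k=2,i=0: 2>0, total = 10+2 = 12
k=2,i=1: 2>1, total = 12+1 = 13
k=2,i=2: not 2>2, total = 13+3 = 16
k=2,i=3: not 2>3, total = 16+3 = 19
k=3,i=0: 3>0, total = 19+3 = 22
k=3,i=1: 3>1, total = 22+2 = 24
k=3,i=2: 3>2, total = 24+1 = 25
k=3,i=3: not 3>3, total = 25+3 = 28
k=4,i=0: 4>0, total = 28+4 = 32
k=4,i=1: 4>1, total = 32+3 = 35
k=4,i=2: 4>2, total = 35+2 = 37
k=4,i=3: 4>3, total = 37+1 = 38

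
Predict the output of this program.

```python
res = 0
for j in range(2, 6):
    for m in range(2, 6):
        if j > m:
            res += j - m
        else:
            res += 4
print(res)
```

50

j=2,m=2: not 2>2, res = 0+4 = 4
j=2,m=3: not 2>3, res = 4+4 = 8
j=2,m=4: not 2>4, res = 8+4 = 12
j=2,m=5: not 2>5, res = 12+4 = 16
j=3,m=2: 3>2, res = 16+1 = 17
j=3,m=3: not 3>3, res = 17+4 = 21
j=3,m=4: not 3>4, res = 21+4 = 25
j=3,m=5: not 3>5, res = 25+4 = 29
j=4,m=2: 4>2, res = 29+2 = 31
j=4,m=3: 4>3, res = 31+1 = 32
j=4,m=4: not 4>4, res = 32+4 = 36
j=4,m=5: not 4>5, res = 36+4 = 40
j=5,m=2: 5>2, res = 40+3 = 43
j=5,m=3: 5>3, res = 43+2 = 45
j=5,m=4: 5>4, res = 45+1 = 46
j=5,m=5: not 5>5, res = 46+4 = 50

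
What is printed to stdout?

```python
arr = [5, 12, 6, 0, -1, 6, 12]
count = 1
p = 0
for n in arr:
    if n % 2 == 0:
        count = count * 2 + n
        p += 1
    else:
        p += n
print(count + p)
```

305

n=5: not even; p=5
n=12: even, count = 1*2+12 = 14; p=6
n=6: even, count = 14*2+6 = 34; p=7
n=0: even, count = 34*2+0 = 68; p=8
n=-1: not even; p=7
n=6: even, count = 68*2+6 = 142; p=8
n=12: even, count = 142*2+12 = 296; p=9
count+p = 296+9 = 305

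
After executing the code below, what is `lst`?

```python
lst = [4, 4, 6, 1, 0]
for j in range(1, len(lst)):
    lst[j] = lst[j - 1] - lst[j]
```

j=1: lst[1] = 4-4 = 0 → [4, 0, 6, 1, 0]
j=2: lst[2] = 0-6 = -6 → [4, 0, -6, 1, 0]
j=3: lst[3] = (-6)-1 = -7 → [4, 0, -6, -7, 0]
j=4: lst[4] = (-7)-0 = -7 → [4, 0, -6, -7, -7]

[4, 0, -6, -7, -7]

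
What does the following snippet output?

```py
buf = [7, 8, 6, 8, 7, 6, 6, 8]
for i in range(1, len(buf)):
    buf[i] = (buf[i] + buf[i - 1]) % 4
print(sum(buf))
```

i=1: buf[1] = (8+7)%4 = 3 → [7, 3, 6, 8, 7, 6, 6, 8]
i=2: buf[2] = (6+3)%4 = 1 → [7, 3, 1, 8, 7, 6, 6, 8]
i=3: buf[3] = (8+1)%4 = 1 → [7, 3, 1, 1, 7, 6, 6, 8]
i=4: buf[4] = (7+1)%4 = 0 → [7, 3, 1, 1, 0, 6, 6, 8]
i=5: buf[5] = (6+0)%4 = 2 → [7, 3, 1, 1, 0, 2, 6, 8]
i=6: buf[6] = (6+2)%4 = 0 → [7, 3, 1, 1, 0, 2, 0, 8]
i=7: buf[7] = (8+0)%4 = 0 → [7, 3, 1, 1, 0, 2, 0, 0]
sum = 14

14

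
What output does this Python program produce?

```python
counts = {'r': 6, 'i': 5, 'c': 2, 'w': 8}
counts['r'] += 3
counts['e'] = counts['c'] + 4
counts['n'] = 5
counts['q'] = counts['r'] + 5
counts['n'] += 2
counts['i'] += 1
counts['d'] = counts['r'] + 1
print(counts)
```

counts['r'] = 6+3 = 9 → {'r': 9, 'i': 5, 'c': 2, 'w': 8}
counts['e'] = counts['c']+4 = 6 → {'r': 9, 'i': 5, 'c': 2, 'w': 8, 'e': 6}
counts['n'] = 5 → {'r': 9, 'i': 5, 'c': 2, 'w': 8, 'e': 6, 'n': 5}
counts['q'] = counts['r']+5 = 14 → {'r': 9, 'i': 5, 'c': 2, 'w': 8, 'e': 6, 'n': 5, 'q': 14}
counts['n'] = 5+2 = 7 → {'r': 9, 'i': 5, 'c': 2, 'w': 8, 'e': 6, 'n': 7, 'q': 14}
counts['i'] = 5+1 = 6 → {'r': 9, 'i': 6, 'c': 2, 'w': 8, 'e': 6, 'n': 7, 'q': 14}
counts['d'] = counts['r']+1 = 10 → {'r': 9, 'i': 6, 'c': 2, 'w': 8, 'e': 6, 'n': 7, 'q': 14, 'd': 10}

{'r': 9, 'i': 6, 'c': 2, 'w': 8, 'e': 6, 'n': 7, 'q': 14, 'd': 10}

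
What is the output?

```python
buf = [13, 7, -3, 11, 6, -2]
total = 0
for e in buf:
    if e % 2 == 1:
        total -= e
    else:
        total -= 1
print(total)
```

-30

e=13: odd, total = 0-13 = -13
e=7: odd, total = (-13)-7 = -20
e=-3: odd, total = (-20)-(-3) = -17
e=11: odd, total = (-17)-11 = -28
e=6: not odd, total = (-28)-1 = -29
e=-2: not odd, total = (-29)-1 = -30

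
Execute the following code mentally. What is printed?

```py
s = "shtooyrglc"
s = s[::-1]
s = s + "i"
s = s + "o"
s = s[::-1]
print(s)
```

oishtooyrglc

reverse → 'clgryooths'
+ 'i' → 'clgryoothsi'
+ 'o' → 'clgryoothsio'
reverse → 'oishtooyrglc'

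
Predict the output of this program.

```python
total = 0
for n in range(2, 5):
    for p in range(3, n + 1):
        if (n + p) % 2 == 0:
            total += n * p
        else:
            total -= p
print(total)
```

n=3,p=3: even sum, total = 0+9 = 9
n=4,p=3: odd sum, total = 9-3 = 6
n=4,p=4: even sum, total = 6+16 = 22

22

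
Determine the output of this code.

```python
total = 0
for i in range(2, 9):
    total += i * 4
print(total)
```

140

i=2: total = 0+2*4 = 8
i=3: total = 8+3*4 = 20
i=4: total = 20+4*4 = 36
i=5: total = 36+5*4 = 56
i=6: total = 56+6*4 = 80
i=7: total = 80+7*4 = 108
i=8: total = 108+8*4 = 140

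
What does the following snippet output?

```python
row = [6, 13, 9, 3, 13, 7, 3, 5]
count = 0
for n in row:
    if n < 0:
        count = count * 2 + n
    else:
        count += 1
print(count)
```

n=6: not <0, count = 0+1 = 1
n=13: not <0, count = 1+1 = 2
n=9: not <0, count = 2+1 = 3
n=3: not <0, count = 3+1 = 4
n=13: not <0, count = 4+1 = 5
n=7: not <0, count = 5+1 = 6
n=3: not <0, count = 6+1 = 7
n=5: not <0, count = 7+1 = 8

8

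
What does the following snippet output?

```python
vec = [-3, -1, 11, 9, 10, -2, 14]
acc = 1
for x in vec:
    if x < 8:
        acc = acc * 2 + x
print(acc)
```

-8

x=-3: <8, acc = 1*2+(-3) = -1
x=-1: <8, acc = (-1)*2+(-1) = -3
x=11: not <8
x=9: not <8
x=10: not <8
x=-2: <8, acc = (-3)*2+(-2) = -8
x=14: not <8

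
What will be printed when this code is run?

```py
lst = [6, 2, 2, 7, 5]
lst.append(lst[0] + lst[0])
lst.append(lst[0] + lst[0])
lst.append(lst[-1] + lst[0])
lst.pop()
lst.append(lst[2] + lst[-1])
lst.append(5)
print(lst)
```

append lst[0]+lst[0] = 6+6 = 12 → [6, 2, 2, 7, 5, 12]
append lst[0]+lst[0] = 6+6 = 12 → [6, 2, 2, 7, 5, 12, 12]
append lst[-1]+lst[0] = 12+6 = 18 → [6, 2, 2, 7, 5, 12, 12, 18]
pop() removes 18 → [6, 2, 2, 7, 5, 12, 12]
append lst[2]+lst[-1] = 2+12 = 14 → [6, 2, 2, 7, 5, 12, 12, 14]
append 5 → [6, 2, 2, 7, 5, 12, 12, 14, 5]

[6, 2, 2, 7, 5, 12, 12, 14, 5]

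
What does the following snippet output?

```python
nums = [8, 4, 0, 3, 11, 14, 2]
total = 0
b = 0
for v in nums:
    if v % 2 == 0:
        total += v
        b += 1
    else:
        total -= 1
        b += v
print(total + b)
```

45

v=8: even, total = 0+8 = 8; b=1
v=4: even, total = 8+4 = 12; b=2
v=0: even, total = 12+0 = 12; b=3
v=3: not even, total = 12-1 = 11; b=6
v=11: not even, total = 11-1 = 10; b=17
v=14: even, total = 10+14 = 24; b=18
v=2: even, total = 24+2 = 26; b=19
total+b = 26+19 = 45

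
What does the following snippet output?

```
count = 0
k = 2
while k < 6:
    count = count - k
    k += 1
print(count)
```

k=2: count = 0-2 = -2
k=3: count = (-2)-3 = -5
k=4: count = (-5)-4 = -9
k=5: count = (-9)-5 = -14

-14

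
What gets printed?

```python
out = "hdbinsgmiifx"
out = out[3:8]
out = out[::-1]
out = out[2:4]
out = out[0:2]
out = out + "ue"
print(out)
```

slice [3:8] → 'insgm'
reverse → 'mgsni'
slice [2:4] → 'sn'
slice [0:2] → 'sn'
+ 'ue' → 'snue'

snue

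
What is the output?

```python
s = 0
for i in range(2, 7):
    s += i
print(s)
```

i=2: s = 0+2 = 2
i=3: s = 2+3 = 5
i=4: s = 5+4 = 9
i=5: s = 9+5 = 14
i=6: s = 14+6 = 20

20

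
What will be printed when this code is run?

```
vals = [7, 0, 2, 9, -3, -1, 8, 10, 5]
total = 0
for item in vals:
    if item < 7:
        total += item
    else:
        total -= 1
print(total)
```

item=7: not <7, total = 0-1 = -1
item=0: <7, total = (-1)+0 = -1
item=2: <7, total = (-1)+2 = 1
item=9: not <7, total = 1-1 = 0
item=-3: <7, total = 0+(-3) = -3
item=-1: <7, total = (-3)+(-1) = -4
item=8: not <7, total = (-4)-1 = -5
item=10: not <7, total = (-5)-1 = -6
item=5: <7, total = (-6)+5 = -1

-1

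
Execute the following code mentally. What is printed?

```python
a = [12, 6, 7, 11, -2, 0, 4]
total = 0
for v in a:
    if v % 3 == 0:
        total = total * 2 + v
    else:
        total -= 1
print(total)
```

53

v=12: %3==0, total = 0*2+12 = 12
v=6: %3==0, total = 12*2+6 = 30
v=7: not %3==0, total = 30-1 = 29
v=11: not %3==0, total = 29-1 = 28
v=-2: not %3==0, total = 28-1 = 27
v=0: %3==0, total = 27*2+0 = 54
v=4: not %3==0, total = 54-1 = 53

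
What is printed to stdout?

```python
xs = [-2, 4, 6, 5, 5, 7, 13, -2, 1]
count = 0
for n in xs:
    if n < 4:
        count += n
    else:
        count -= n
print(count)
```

n=-2: <4, count = 0+(-2) = -2
n=4: not <4, count = (-2)-4 = -6
n=6: not <4, count = (-6)-6 = -12
n=5: not <4, count = (-12)-5 = -17
n=5: not <4, count = (-17)-5 = -22
n=7: not <4, count = (-22)-7 = -29
n=13: not <4, count = (-29)-13 = -42
n=-2: <4, count = (-42)+(-2) = -44
n=1: <4, count = (-44)+1 = -43

-43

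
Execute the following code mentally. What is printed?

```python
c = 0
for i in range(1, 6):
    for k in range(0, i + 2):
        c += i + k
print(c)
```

140

i=1,k=0: c = 0+1 = 1
i=1,k=1: c = 1+2 = 3
i=1,k=2: c = 3+3 = 6
i=2,k=0: c = 6+2 = 8
i=2,k=1: c = 8+3 = 11
i=2,k=2: c = 11+4 = 15
i=2,k=3: c = 15+5 = 20
i=3,k=0: c = 20+3 = 23
i=3,k=1: c = 23+4 = 27
i=3,k=2: c = 27+5 = 32
i=3,k=3: c = 32+6 = 38
i=3,k=4: c = 38+7 = 45
i=4,k=0: c = 45+4 = 49
i=4,k=1: c = 49+5 = 54
i=4,k=2: c = 54+6 = 60
i=4,k=3: c = 60+7 = 67
i=4,k=4: c = 67+8 = 75
i=4,k=5: c = 75+9 = 84
i=5,k=0: c = 84+5 = 89
i=5,k=1: c = 89+6 = 95
i=5,k=2: c = 95+7 = 102
i=5,k=3: c = 102+8 = 110
i=5,k=4: c = 110+9 = 119
i=5,k=5: c = 119+10 = 129
i=5,k=6: c = 129+11 = 140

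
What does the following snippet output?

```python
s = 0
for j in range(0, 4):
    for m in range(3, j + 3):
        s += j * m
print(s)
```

53

j=1,m=3: s = 0+3 = 3
j=2,m=3: s = 3+6 = 9
j=2,m=4: s = 9+8 = 17
j=3,m=3: s = 17+9 = 26
j=3,m=4: s = 26+12 = 38
j=3,m=5: s = 38+15 = 53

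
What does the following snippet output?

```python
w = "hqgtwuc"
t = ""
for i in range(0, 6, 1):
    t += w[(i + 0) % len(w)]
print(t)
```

i=0: add w[0]='h' → 'h'
i=1: add w[1]='q' → 'hq'
i=2: add w[2]='g' → 'hqg'
i=3: add w[3]='t' → 'hqgt'
i=4: add w[4]='w' → 'hqgtw'
i=5: add w[5]='u' → 'hqgtwu'

hqgtwu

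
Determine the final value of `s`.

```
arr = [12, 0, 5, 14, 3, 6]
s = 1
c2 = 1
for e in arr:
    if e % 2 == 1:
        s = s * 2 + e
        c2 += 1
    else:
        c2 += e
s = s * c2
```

595

e=12: not odd; c2=13
e=0: not odd; c2=13
e=5: odd, s = 1*2+5 = 7; c2=14
e=14: not odd; c2=28
e=3: odd, s = 7*2+3 = 17; c2=29
e=6: not odd; c2=35
s*c2 = 17*35 = 595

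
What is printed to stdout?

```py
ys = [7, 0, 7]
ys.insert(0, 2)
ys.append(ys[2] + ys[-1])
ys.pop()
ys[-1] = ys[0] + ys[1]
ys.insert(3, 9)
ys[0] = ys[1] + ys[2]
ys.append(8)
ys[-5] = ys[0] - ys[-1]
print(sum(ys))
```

insert 2 at 0 → [2, 7, 0, 7]
append ys[2]+ys[-1] = 0+7 = 7 → [2, 7, 0, 7, 7]
pop() removes 7 → [2, 7, 0, 7]
ys[-1] = ys[0]+ys[1] = 2+7 = 9 → [2, 7, 0, 9]
insert 9 at 3 → [2, 7, 0, 9, 9]
ys[0] = ys[1]+ys[2] = 7+0 = 7 → [7, 7, 0, 9, 9]
append 8 → [7, 7, 0, 9, 9, 8]
ys[-5] = ys[0]-ys[-1] = 7-8 = -1 → [7, -1, 0, 9, 9, 8]
sum = 32

32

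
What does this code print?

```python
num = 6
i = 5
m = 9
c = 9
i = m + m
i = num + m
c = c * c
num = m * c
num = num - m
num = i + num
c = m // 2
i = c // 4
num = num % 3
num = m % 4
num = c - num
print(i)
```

1

i = 9+9 = 18
i = 6+9 = 15
c = 9*9 = 81
num = 9*81 = 729
num = 729-9 = 720
num = 15+720 = 735
c = 9//2 = 4
i = 4//4 = 1
num = 735%3 = 0
num = 9%4 = 1
num = 4-1 = 3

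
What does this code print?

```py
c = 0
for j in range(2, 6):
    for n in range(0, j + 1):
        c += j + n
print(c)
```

j=2,n=0: c = 0+2 = 2
j=2,n=1: c = 2+3 = 5
j=2,n=2: c = 5+4 = 9
j=3,n=0: c = 9+3 = 12
j=3,n=1: c = 12+4 = 16
j=3,n=2: c = 16+5 = 21
j=3,n=3: c = 21+6 = 27
j=4,n=0: c = 27+4 = 31
j=4,n=1: c = 31+5 = 36
j=4,n=2: c = 36+6 = 42
j=4,n=3: c = 42+7 = 49
j=4,n=4: c = 49+8 = 57
j=5,n=0: c = 57+5 = 62
j=5,n=1: c = 62+6 = 68
j=5,n=2: c = 68+7 = 75
j=5,n=3: c = 75+8 = 83
j=5,n=4: c = 83+9 = 92
j=5,n=5: c = 92+10 = 102

102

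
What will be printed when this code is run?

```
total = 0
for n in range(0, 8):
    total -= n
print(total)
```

n=0: total = 0-0 = 0
n=1: total = 0-1 = -1
n=2: total = (-1)-2 = -3
n=3: total = (-3)-3 = -6
n=4: total = (-6)-4 = -10
n=5: total = (-10)-5 = -15
n=6: total = (-15)-6 = -21
n=7: total = (-21)-7 = -28

-28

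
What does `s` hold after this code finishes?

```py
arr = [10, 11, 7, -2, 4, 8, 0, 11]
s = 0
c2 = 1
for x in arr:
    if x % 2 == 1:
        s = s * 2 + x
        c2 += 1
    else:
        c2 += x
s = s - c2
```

x=10: not odd; c2=11
x=11: odd, s = 0*2+11 = 11; c2=12
x=7: odd, s = 11*2+7 = 29; c2=13
x=-2: not odd; c2=11
x=4: not odd; c2=15
x=8: not odd; c2=23
x=0: not odd; c2=23
x=11: odd, s = 29*2+11 = 69; c2=24
s-c2 = 69-24 = 45

45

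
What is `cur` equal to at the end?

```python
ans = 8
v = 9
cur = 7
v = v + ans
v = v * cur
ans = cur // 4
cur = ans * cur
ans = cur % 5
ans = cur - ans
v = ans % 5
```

v = 9+8 = 17
v = 17*7 = 119
ans = 7//4 = 1
cur = 1*7 = 7
ans = 7%5 = 2
ans = 7-2 = 5
v = 5%5 = 0

7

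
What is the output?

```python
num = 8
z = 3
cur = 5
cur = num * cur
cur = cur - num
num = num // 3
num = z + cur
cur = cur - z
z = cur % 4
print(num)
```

cur = 8*5 = 40
cur = 40-8 = 32
num = 8//3 = 2
num = 3+32 = 35
cur = 32-3 = 29
z = 29%4 = 1

35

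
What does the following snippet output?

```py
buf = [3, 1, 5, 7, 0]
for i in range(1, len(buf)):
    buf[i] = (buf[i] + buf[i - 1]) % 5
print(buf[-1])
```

i=1: buf[1] = (1+3)%5 = 4 → [3, 4, 5, 7, 0]
i=2: buf[2] = (5+4)%5 = 4 → [3, 4, 4, 7, 0]
i=3: buf[3] = (7+4)%5 = 1 → [3, 4, 4, 1, 0]
i=4: buf[4] = (0+1)%5 = 1 → [3, 4, 4, 1, 1]

1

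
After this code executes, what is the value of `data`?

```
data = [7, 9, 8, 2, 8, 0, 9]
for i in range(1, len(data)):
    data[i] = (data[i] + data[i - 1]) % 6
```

i=1: data[1] = (9+7)%6 = 4 → [7, 4, 8, 2, 8, 0, 9]
i=2: data[2] = (8+4)%6 = 0 → [7, 4, 0, 2, 8, 0, 9]
i=3: data[3] = (2+0)%6 = 2 → [7, 4, 0, 2, 8, 0, 9]
i=4: data[4] = (8+2)%6 = 4 → [7, 4, 0, 2, 4, 0, 9]
i=5: data[5] = (0+4)%6 = 4 → [7, 4, 0, 2, 4, 4, 9]
i=6: data[6] = (9+4)%6 = 1 → [7, 4, 0, 2, 4, 4, 1]

[7, 4, 0, 2, 4, 4, 1]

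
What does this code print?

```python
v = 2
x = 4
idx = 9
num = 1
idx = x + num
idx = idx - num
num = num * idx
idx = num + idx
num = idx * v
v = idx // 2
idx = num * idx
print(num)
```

16

idx = 4+1 = 5
idx = 5-1 = 4
num = 1*4 = 4
idx = 4+4 = 8
num = 8*2 = 16
v = 8//2 = 4
idx = 16*8 = 128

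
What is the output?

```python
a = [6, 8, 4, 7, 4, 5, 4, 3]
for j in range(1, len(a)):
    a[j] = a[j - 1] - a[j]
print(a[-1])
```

j=1: a[1] = 6-8 = -2 → [6, -2, 4, 7, 4, 5, 4, 3]
j=2: a[2] = (-2)-4 = -6 → [6, -2, -6, 7, 4, 5, 4, 3]
j=3: a[3] = (-6)-7 = -13 → [6, -2, -6, -13, 4, 5, 4, 3]
j=4: a[4] = (-13)-4 = -17 → [6, -2, -6, -13, -17, 5, 4, 3]
j=5: a[5] = (-17)-5 = -22 → [6, -2, -6, -13, -17, -22, 4, 3]
j=6: a[6] = (-22)-4 = -26 → [6, -2, -6, -13, -17, -22, -26, 3]
j=7: a[7] = (-26)-3 = -29 → [6, -2, -6, -13, -17, -22, -26, -29]

-29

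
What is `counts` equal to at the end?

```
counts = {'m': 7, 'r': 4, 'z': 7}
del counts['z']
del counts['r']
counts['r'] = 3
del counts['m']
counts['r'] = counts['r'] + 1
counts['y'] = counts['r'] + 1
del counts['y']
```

del 'z' → {'m': 7, 'r': 4}
del 'r' → {'m': 7}
counts['r'] = 3 → {'m': 7, 'r': 3}
del 'm' → {'r': 3}
counts['r'] = counts['r']+1 = 4 → {'r': 4}
counts['y'] = counts['r']+1 = 5 → {'r': 4, 'y': 5}
del 'y' → {'r': 4}

{'r': 4}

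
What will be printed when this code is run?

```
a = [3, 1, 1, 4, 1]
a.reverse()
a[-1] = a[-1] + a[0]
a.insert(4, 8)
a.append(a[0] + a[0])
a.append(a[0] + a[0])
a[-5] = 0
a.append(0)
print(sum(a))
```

reverse → [1, 4, 1, 1, 3]
a[-1] = a[-1]+a[0] = 3+1 = 4 → [1, 4, 1, 1, 4]
insert 8 at 4 → [1, 4, 1, 1, 8, 4]
append a[0]+a[0] = 1+1 = 2 → [1, 4, 1, 1, 8, 4, 2]
append a[0]+a[0] = 1+1 = 2 → [1, 4, 1, 1, 8, 4, 2, 2]
a[-5] = 0 → [1, 4, 1, 0, 8, 4, 2, 2]
append 0 → [1, 4, 1, 0, 8, 4, 2, 2, 0]
sum = 22

22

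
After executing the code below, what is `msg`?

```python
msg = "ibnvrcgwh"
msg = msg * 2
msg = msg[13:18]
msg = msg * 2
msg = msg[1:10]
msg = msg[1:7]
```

repeat ×2 → 'ibnvrcgwhibnvrcgwh'
slice [13:18] → 'rcgwh'
repeat ×2 → 'rcgwhrcgwh'
slice [1:10] → 'cgwhrcgwh'
slice [1:7] → 'gwhrcg'

'gwhrcg'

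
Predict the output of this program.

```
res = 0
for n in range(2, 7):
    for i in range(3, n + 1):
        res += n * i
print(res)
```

205

n=3,i=3: res = 0+9 = 9
n=4,i=3: res = 9+12 = 21
n=4,i=4: res = 21+16 = 37
n=5,i=3: res = 37+15 = 52
n=5,i=4: res = 52+20 = 72
n=5,i=5: res = 72+25 = 97
n=6,i=3: res = 97+18 = 115
n=6,i=4: res = 115+24 = 139
n=6,i=5: res = 139+30 = 169
n=6,i=6: res = 169+36 = 205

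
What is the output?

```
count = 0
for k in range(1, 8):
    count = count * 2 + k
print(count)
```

k=1: count = 0*2+1 = 1
k=2: count = 1*2+2 = 4
k=3: count = 4*2+3 = 11
k=4: count = 11*2+4 = 26
k=5: count = 26*2+5 = 57
k=6: count = 57*2+6 = 120
k=7: count = 120*2+7 = 247

247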